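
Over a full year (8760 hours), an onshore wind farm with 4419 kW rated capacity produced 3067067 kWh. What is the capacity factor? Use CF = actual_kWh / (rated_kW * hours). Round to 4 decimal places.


Capacity factor = actual output / maximum possible output
Maximum possible = rated * hours = 4419 * 8760 = 38710440 kWh
CF = 3067067 / 38710440
CF = 0.0792

0.0792


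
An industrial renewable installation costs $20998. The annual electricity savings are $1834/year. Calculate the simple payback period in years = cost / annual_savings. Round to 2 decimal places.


Simple payback period = initial cost / annual savings
Payback = 20998 / 1834
Payback = 11.45 years

11.45


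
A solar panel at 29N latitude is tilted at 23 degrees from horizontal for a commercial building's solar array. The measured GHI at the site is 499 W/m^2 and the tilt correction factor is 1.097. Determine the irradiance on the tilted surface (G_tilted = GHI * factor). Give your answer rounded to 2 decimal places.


Identify the given values:
  GHI = 499 W/m^2, tilt correction factor = 1.097
Apply the formula G_tilted = GHI * factor:
  G_tilted = 499 * 1.097
  G_tilted = 547.40 W/m^2

547.40


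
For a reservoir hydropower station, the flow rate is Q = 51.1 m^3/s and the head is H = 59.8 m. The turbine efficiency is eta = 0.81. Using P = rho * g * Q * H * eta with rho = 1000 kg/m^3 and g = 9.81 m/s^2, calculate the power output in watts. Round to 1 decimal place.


Apply the hydropower formula P = rho * g * Q * H * eta
rho * g = 1000 * 9.81 = 9810.0
P = 9810.0 * 51.1 * 59.8 * 0.81
P = 24281533.5 W

24281533.5


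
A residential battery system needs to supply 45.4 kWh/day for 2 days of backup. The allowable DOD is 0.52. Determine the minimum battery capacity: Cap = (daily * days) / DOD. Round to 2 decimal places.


Total energy needed = daily * days = 45.4 * 2 = 90.8 kWh
Account for depth of discharge:
  Cap = total_energy / DOD = 90.8 / 0.52
  Cap = 174.62 kWh

174.62


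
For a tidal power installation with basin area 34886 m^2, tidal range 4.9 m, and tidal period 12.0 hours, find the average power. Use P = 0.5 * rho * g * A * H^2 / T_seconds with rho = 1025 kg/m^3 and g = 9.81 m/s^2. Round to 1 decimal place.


Convert period to seconds: T = 12.0 * 3600 = 43200.0 s
H^2 = 4.9^2 = 24.01
P = 0.5 * rho * g * A * H^2 / T
P = 0.5 * 1025 * 9.81 * 34886 * 24.01 / 43200.0
P = 97481.6 W

97481.6


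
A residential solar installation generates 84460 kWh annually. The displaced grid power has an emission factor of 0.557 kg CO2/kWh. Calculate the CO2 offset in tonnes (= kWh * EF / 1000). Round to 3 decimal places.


CO2 offset in kg = generation * emission_factor
CO2 offset = 84460 * 0.557 = 47044.22 kg
Convert to tonnes:
  CO2 offset = 47044.22 / 1000 = 47.044 tonnes

47.044


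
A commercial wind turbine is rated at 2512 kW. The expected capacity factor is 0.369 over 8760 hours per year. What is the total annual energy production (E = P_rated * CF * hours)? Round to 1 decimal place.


Annual energy = rated_kW * capacity_factor * hours_per_year
Given: P_rated = 2512 kW, CF = 0.369, hours = 8760
E = 2512 * 0.369 * 8760
E = 8119889.3 kWh

8119889.3


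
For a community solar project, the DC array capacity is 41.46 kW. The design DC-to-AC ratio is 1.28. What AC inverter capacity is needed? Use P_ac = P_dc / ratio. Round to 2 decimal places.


The inverter AC capacity is determined by the DC/AC ratio.
Given: P_dc = 41.46 kW, DC/AC ratio = 1.28
P_ac = P_dc / ratio = 41.46 / 1.28
P_ac = 32.39 kW

32.39


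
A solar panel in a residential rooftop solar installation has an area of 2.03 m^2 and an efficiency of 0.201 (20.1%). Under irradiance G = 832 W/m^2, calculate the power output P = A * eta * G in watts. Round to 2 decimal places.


Use the solar power formula P = A * eta * G.
Given: A = 2.03 m^2, eta = 0.201, G = 832 W/m^2
P = 2.03 * 0.201 * 832
P = 339.48 W

339.48


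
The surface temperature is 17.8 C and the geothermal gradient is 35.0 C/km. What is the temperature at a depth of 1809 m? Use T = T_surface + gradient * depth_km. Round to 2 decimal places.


Convert depth to km: 1809 / 1000 = 1.809 km
Temperature increase = gradient * depth_km = 35.0 * 1.809 = 63.32 C
Temperature at depth = T_surface + delta_T = 17.8 + 63.32
T = 81.12 C

81.12


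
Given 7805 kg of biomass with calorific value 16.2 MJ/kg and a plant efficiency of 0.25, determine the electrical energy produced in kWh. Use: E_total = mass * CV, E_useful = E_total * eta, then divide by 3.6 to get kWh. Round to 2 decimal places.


Total energy = mass * CV = 7805 * 16.2 = 126441.0 MJ
Useful energy = total * eta = 126441.0 * 0.25 = 31610.25 MJ
Convert to kWh: 31610.25 / 3.6
Useful energy = 8780.63 kWh

8780.63


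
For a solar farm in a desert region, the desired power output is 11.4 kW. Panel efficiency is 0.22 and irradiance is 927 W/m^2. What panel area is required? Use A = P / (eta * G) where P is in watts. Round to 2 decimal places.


Convert target power to watts: P = 11.4 * 1000 = 11400.0 W
Compute denominator: eta * G = 0.22 * 927 = 203.94
Required area A = P / (eta * G) = 11400.0 / 203.94
A = 55.90 m^2

55.90


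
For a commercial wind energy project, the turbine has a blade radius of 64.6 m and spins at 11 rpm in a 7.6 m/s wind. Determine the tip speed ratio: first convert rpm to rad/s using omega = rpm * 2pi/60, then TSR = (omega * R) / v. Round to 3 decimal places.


Convert rotational speed to rad/s:
  omega = 11 * 2 * pi / 60 = 1.1519 rad/s
Compute tip speed:
  v_tip = omega * R = 1.1519 * 64.6 = 74.414 m/s
Tip speed ratio:
  TSR = v_tip / v_wind = 74.414 / 7.6 = 9.791

9.791


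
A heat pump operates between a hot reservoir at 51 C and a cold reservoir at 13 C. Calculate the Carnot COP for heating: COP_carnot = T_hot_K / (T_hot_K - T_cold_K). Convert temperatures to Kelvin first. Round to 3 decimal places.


Convert to Kelvin:
  T_hot = 51 + 273.15 = 324.15 K
  T_cold = 13 + 273.15 = 286.15 K
Apply Carnot COP formula:
  COP = T_hot_K / (T_hot_K - T_cold_K) = 324.15 / 38.0
  COP = 8.530

8.530


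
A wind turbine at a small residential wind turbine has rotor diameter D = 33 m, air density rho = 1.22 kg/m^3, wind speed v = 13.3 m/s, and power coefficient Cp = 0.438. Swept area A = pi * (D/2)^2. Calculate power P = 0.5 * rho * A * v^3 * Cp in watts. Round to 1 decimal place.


Step 1 -- Compute swept area:
  A = pi * (D/2)^2 = pi * (33/2)^2 = 855.3 m^2
Step 2 -- Apply wind power equation:
  P = 0.5 * rho * A * v^3 * Cp
  v^3 = 13.3^3 = 2352.637
  P = 0.5 * 1.22 * 855.3 * 2352.637 * 0.438
  P = 537621.5 W

537621.5


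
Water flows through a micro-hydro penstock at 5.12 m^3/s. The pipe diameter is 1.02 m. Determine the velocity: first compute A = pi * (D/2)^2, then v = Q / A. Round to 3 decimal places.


Compute pipe cross-sectional area:
  A = pi * (D/2)^2 = pi * (1.02/2)^2 = 0.8171 m^2
Calculate velocity:
  v = Q / A = 5.12 / 0.8171
  v = 6.266 m/s

6.266


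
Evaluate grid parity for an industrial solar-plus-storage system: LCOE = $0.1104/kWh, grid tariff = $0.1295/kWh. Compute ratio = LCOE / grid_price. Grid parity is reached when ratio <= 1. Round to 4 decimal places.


Compare LCOE to grid price:
  LCOE = $0.1104/kWh, Grid price = $0.1295/kWh
  Ratio = LCOE / grid_price = 0.1104 / 0.1295 = 0.8525
  Grid parity achieved (ratio <= 1)? yes

0.8525


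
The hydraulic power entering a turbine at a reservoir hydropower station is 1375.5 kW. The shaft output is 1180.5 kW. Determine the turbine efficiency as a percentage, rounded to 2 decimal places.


Turbine efficiency = (output power / input power) * 100
eta = (1180.5 / 1375.5) * 100
eta = 85.82%

85.82


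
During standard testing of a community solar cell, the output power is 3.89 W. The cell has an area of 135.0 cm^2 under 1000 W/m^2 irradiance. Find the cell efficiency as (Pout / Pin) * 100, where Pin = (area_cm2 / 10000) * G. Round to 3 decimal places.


First compute the input power:
  Pin = area_cm2 / 10000 * G = 135.0 / 10000 * 1000 = 13.5 W
Then compute efficiency:
  Efficiency = (Pout / Pin) * 100 = (3.89 / 13.5) * 100
  Efficiency = 28.815%

28.815


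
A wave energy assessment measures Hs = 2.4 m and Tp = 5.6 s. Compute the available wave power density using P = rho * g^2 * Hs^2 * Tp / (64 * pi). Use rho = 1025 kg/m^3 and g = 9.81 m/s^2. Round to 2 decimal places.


Apply wave power formula:
  g^2 = 9.81^2 = 96.2361
  Hs^2 = 2.4^2 = 5.76
  Numerator = rho * g^2 * Hs^2 * Tp = 1025 * 96.2361 * 5.76 * 5.6 = 3181796.43
  Denominator = 64 * pi = 201.0619
  P = 3181796.43 / 201.0619 = 15824.96 W/m

15824.96


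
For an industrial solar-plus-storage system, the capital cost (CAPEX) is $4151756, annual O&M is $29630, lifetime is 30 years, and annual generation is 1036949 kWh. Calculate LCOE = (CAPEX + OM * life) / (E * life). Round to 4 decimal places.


Total cost = CAPEX + OM * lifetime = 4151756 + 29630 * 30 = 4151756 + 888900 = 5040656
Total generation = annual * lifetime = 1036949 * 30 = 31108470 kWh
LCOE = 5040656 / 31108470
LCOE = 0.1620 $/kWh

0.1620


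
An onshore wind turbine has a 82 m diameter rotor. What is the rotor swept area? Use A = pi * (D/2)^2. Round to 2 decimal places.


Compute the rotor radius:
  r = D / 2 = 82 / 2 = 41.0 m
Calculate swept area:
  A = pi * r^2 = pi * 41.0^2
  A = 5281.02 m^2

5281.02


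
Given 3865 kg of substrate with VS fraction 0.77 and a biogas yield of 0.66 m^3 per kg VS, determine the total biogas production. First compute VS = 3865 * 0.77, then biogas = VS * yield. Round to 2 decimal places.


Compute volatile solids:
  VS = mass * VS_fraction = 3865 * 0.77 = 2976.05 kg
Calculate biogas volume:
  Biogas = VS * specific_yield = 2976.05 * 0.66
  Biogas = 1964.19 m^3

1964.19


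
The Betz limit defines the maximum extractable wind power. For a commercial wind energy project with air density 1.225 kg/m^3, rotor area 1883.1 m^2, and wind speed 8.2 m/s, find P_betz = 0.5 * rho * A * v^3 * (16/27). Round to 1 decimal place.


The Betz coefficient Cp_max = 16/27 = 0.5926
v^3 = 8.2^3 = 551.368
P_betz = 0.5 * rho * A * v^3 * Cp_max
P_betz = 0.5 * 1.225 * 1883.1 * 551.368 * 0.5926
P_betz = 376857.6 W

376857.6


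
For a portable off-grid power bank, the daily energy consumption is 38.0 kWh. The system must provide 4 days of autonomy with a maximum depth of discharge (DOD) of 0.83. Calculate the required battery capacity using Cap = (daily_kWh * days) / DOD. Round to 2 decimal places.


Total energy needed = daily * days = 38.0 * 4 = 152.0 kWh
Account for depth of discharge:
  Cap = total_energy / DOD = 152.0 / 0.83
  Cap = 183.13 kWh

183.13


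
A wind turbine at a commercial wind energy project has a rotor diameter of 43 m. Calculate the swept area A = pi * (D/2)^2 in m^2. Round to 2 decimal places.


Compute the rotor radius:
  r = D / 2 = 43 / 2 = 21.5 m
Calculate swept area:
  A = pi * r^2 = pi * 21.5^2
  A = 1452.20 m^2

1452.20


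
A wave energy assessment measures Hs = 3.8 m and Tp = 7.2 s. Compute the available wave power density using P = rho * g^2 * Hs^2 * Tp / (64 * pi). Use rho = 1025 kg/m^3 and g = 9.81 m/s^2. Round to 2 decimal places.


Apply wave power formula:
  g^2 = 9.81^2 = 96.2361
  Hs^2 = 3.8^2 = 14.44
  Numerator = rho * g^2 * Hs^2 * Tp = 1025 * 96.2361 * 14.44 * 7.2 = 10255611.72
  Denominator = 64 * pi = 201.0619
  P = 10255611.72 / 201.0619 = 51007.23 W/m

51007.23


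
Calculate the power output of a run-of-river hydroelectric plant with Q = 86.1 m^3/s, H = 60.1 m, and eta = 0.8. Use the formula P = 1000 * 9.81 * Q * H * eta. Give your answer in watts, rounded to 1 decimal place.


Apply the hydropower formula P = rho * g * Q * H * eta
rho * g = 1000 * 9.81 = 9810.0
P = 9810.0 * 86.1 * 60.1 * 0.8
P = 40610339.3 W

40610339.3


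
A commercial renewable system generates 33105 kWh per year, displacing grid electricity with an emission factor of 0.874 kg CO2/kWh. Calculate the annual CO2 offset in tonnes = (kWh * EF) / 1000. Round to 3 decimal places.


CO2 offset in kg = generation * emission_factor
CO2 offset = 33105 * 0.874 = 28933.77 kg
Convert to tonnes:
  CO2 offset = 28933.77 / 1000 = 28.934 tonnes

28.934


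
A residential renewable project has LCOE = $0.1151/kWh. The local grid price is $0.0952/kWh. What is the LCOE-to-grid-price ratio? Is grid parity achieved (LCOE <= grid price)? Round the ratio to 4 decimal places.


Compare LCOE to grid price:
  LCOE = $0.1151/kWh, Grid price = $0.0952/kWh
  Ratio = LCOE / grid_price = 0.1151 / 0.0952 = 1.2090
  Grid parity achieved (ratio <= 1)? no

1.2090


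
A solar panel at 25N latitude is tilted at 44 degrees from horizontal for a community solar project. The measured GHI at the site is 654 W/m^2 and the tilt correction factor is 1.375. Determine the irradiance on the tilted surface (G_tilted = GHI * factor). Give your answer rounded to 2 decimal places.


Identify the given values:
  GHI = 654 W/m^2, tilt correction factor = 1.375
Apply the formula G_tilted = GHI * factor:
  G_tilted = 654 * 1.375
  G_tilted = 899.25 W/m^2

899.25


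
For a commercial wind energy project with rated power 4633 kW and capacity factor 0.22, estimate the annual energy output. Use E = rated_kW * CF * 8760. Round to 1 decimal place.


Annual energy = rated_kW * capacity_factor * hours_per_year
Given: P_rated = 4633 kW, CF = 0.22, hours = 8760
E = 4633 * 0.22 * 8760
E = 8928717.6 kWh

8928717.6


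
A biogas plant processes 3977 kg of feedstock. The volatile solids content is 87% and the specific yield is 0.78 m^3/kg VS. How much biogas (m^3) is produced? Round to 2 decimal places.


Compute volatile solids:
  VS = mass * VS_fraction = 3977 * 0.87 = 3459.99 kg
Calculate biogas volume:
  Biogas = VS * specific_yield = 3459.99 * 0.78
  Biogas = 2698.79 m^3

2698.79


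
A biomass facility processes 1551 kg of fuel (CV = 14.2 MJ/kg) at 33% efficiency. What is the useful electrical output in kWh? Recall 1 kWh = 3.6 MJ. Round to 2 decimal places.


Total energy = mass * CV = 1551 * 14.2 = 22024.2 MJ
Useful energy = total * eta = 22024.2 * 0.33 = 7267.99 MJ
Convert to kWh: 7267.99 / 3.6
Useful energy = 2018.89 kWh

2018.89


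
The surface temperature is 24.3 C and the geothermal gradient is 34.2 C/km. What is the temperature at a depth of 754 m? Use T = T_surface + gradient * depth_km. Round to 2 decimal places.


Convert depth to km: 754 / 1000 = 0.754 km
Temperature increase = gradient * depth_km = 34.2 * 0.754 = 25.79 C
Temperature at depth = T_surface + delta_T = 24.3 + 25.79
T = 50.09 C

50.09


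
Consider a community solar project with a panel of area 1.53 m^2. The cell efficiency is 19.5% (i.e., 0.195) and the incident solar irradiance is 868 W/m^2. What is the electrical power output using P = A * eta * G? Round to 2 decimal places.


Use the solar power formula P = A * eta * G.
Given: A = 1.53 m^2, eta = 0.195, G = 868 W/m^2
P = 1.53 * 0.195 * 868
P = 258.97 W

258.97


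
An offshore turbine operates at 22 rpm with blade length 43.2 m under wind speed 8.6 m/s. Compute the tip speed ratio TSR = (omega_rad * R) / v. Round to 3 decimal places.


Convert rotational speed to rad/s:
  omega = 22 * 2 * pi / 60 = 2.3038 rad/s
Compute tip speed:
  v_tip = omega * R = 2.3038 * 43.2 = 99.526 m/s
Tip speed ratio:
  TSR = v_tip / v_wind = 99.526 / 8.6 = 11.573

11.573


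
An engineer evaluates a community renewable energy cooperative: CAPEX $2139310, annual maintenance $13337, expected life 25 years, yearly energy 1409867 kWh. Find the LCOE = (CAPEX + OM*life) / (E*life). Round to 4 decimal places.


Total cost = CAPEX + OM * lifetime = 2139310 + 13337 * 25 = 2139310 + 333425 = 2472735
Total generation = annual * lifetime = 1409867 * 25 = 35246675 kWh
LCOE = 2472735 / 35246675
LCOE = 0.0702 $/kWh

0.0702


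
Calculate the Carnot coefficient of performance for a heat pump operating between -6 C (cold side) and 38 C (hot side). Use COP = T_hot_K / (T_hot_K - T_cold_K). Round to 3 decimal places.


Convert to Kelvin:
  T_hot = 38 + 273.15 = 311.15 K
  T_cold = -6 + 273.15 = 267.15 K
Apply Carnot COP formula:
  COP = T_hot_K / (T_hot_K - T_cold_K) = 311.15 / 44.0
  COP = 7.072

7.072


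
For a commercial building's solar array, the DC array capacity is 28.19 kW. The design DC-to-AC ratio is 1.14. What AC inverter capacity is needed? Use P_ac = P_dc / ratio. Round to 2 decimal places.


The inverter AC capacity is determined by the DC/AC ratio.
Given: P_dc = 28.19 kW, DC/AC ratio = 1.14
P_ac = P_dc / ratio = 28.19 / 1.14
P_ac = 24.73 kW

24.73


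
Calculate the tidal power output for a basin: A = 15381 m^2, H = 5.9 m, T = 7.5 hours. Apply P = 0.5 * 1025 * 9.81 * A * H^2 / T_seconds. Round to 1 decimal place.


Convert period to seconds: T = 7.5 * 3600 = 27000.0 s
H^2 = 5.9^2 = 34.81
P = 0.5 * rho * g * A * H^2 / T
P = 0.5 * 1025 * 9.81 * 15381 * 34.81 / 27000.0
P = 99698.3 W

99698.3


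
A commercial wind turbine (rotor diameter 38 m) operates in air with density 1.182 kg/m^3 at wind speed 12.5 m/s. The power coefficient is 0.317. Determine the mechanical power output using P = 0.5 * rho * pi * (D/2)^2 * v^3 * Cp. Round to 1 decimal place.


Step 1 -- Compute swept area:
  A = pi * (D/2)^2 = pi * (38/2)^2 = 1134.11 m^2
Step 2 -- Apply wind power equation:
  P = 0.5 * rho * A * v^3 * Cp
  v^3 = 12.5^3 = 1953.125
  P = 0.5 * 1.182 * 1134.11 * 1953.125 * 0.317
  P = 414986.4 W

414986.4


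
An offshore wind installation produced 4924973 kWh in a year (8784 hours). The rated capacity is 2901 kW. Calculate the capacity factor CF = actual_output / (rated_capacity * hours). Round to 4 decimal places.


Capacity factor = actual output / maximum possible output
Maximum possible = rated * hours = 2901 * 8784 = 25482384 kWh
CF = 4924973 / 25482384
CF = 0.1933

0.1933


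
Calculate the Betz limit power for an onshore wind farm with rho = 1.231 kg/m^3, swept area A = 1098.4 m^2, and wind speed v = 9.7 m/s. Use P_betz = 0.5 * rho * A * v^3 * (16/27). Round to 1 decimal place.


The Betz coefficient Cp_max = 16/27 = 0.5926
v^3 = 9.7^3 = 912.673
P_betz = 0.5 * rho * A * v^3 * Cp_max
P_betz = 0.5 * 1.231 * 1098.4 * 912.673 * 0.5926
P_betz = 365645.3 W

365645.3


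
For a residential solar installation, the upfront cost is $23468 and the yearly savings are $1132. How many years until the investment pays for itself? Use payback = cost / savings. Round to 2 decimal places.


Simple payback period = initial cost / annual savings
Payback = 23468 / 1132
Payback = 20.73 years

20.73


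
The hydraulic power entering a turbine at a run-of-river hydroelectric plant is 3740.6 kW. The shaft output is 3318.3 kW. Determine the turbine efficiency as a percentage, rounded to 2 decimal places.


Turbine efficiency = (output power / input power) * 100
eta = (3318.3 / 3740.6) * 100
eta = 88.71%

88.71


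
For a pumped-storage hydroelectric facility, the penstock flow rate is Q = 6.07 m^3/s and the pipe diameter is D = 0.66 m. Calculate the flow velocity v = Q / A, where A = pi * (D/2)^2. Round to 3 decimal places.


Compute pipe cross-sectional area:
  A = pi * (D/2)^2 = pi * (0.66/2)^2 = 0.3421 m^2
Calculate velocity:
  v = Q / A = 6.07 / 0.3421
  v = 17.742 m/s

17.742


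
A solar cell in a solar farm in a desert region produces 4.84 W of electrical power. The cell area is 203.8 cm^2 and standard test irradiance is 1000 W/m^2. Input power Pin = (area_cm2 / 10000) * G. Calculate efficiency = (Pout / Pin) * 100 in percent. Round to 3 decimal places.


First compute the input power:
  Pin = area_cm2 / 10000 * G = 203.8 / 10000 * 1000 = 20.38 W
Then compute efficiency:
  Efficiency = (Pout / Pin) * 100 = (4.84 / 20.38) * 100
  Efficiency = 23.749%

23.749


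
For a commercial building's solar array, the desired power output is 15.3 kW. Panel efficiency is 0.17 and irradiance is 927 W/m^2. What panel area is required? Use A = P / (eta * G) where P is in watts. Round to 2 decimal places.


Convert target power to watts: P = 15.3 * 1000 = 15300.0 W
Compute denominator: eta * G = 0.17 * 927 = 157.59
Required area A = P / (eta * G) = 15300.0 / 157.59
A = 97.09 m^2

97.09


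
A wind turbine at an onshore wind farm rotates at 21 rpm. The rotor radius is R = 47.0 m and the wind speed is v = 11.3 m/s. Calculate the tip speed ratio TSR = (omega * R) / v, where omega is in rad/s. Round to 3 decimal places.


Convert rotational speed to rad/s:
  omega = 21 * 2 * pi / 60 = 2.1991 rad/s
Compute tip speed:
  v_tip = omega * R = 2.1991 * 47.0 = 103.358 m/s
Tip speed ratio:
  TSR = v_tip / v_wind = 103.358 / 11.3 = 9.147

9.147


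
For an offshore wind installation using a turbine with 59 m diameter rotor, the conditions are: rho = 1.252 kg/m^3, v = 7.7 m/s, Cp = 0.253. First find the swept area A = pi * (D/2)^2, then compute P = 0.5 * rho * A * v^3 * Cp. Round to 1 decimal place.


Step 1 -- Compute swept area:
  A = pi * (D/2)^2 = pi * (59/2)^2 = 2733.97 m^2
Step 2 -- Apply wind power equation:
  P = 0.5 * rho * A * v^3 * Cp
  v^3 = 7.7^3 = 456.533
  P = 0.5 * 1.252 * 2733.97 * 456.533 * 0.253
  P = 197679.2 W

197679.2


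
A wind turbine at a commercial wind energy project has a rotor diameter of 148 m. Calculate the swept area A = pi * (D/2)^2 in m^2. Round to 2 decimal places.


Compute the rotor radius:
  r = D / 2 = 148 / 2 = 74.0 m
Calculate swept area:
  A = pi * r^2 = pi * 74.0^2
  A = 17203.36 m^2

17203.36


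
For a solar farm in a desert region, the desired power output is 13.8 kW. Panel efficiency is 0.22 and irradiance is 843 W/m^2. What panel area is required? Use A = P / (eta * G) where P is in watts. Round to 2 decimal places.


Convert target power to watts: P = 13.8 * 1000 = 13800.0 W
Compute denominator: eta * G = 0.22 * 843 = 185.46
Required area A = P / (eta * G) = 13800.0 / 185.46
A = 74.41 m^2

74.41


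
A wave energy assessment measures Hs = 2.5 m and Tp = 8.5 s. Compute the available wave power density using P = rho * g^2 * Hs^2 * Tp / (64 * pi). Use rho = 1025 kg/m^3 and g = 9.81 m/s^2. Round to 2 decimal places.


Apply wave power formula:
  g^2 = 9.81^2 = 96.2361
  Hs^2 = 2.5^2 = 6.25
  Numerator = rho * g^2 * Hs^2 * Tp = 1025 * 96.2361 * 6.25 * 8.5 = 5240356.38
  Denominator = 64 * pi = 201.0619
  P = 5240356.38 / 201.0619 = 26063.39 W/m

26063.39


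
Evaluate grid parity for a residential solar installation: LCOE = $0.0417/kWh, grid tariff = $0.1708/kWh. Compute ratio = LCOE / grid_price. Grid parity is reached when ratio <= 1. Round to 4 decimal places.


Compare LCOE to grid price:
  LCOE = $0.0417/kWh, Grid price = $0.1708/kWh
  Ratio = LCOE / grid_price = 0.0417 / 0.1708 = 0.2441
  Grid parity achieved (ratio <= 1)? yes

0.2441


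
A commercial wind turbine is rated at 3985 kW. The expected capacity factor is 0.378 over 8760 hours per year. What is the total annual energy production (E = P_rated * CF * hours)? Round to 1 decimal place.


Annual energy = rated_kW * capacity_factor * hours_per_year
Given: P_rated = 3985 kW, CF = 0.378, hours = 8760
E = 3985 * 0.378 * 8760
E = 13195450.8 kWh

13195450.8


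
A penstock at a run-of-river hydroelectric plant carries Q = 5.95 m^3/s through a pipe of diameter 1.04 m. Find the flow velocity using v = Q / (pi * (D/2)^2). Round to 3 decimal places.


Compute pipe cross-sectional area:
  A = pi * (D/2)^2 = pi * (1.04/2)^2 = 0.8495 m^2
Calculate velocity:
  v = Q / A = 5.95 / 0.8495
  v = 7.004 m/s

7.004


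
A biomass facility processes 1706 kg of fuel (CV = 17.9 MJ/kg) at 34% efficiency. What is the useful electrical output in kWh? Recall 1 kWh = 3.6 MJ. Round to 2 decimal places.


Total energy = mass * CV = 1706 * 17.9 = 30537.4 MJ
Useful energy = total * eta = 30537.4 * 0.34 = 10382.72 MJ
Convert to kWh: 10382.72 / 3.6
Useful energy = 2884.09 kWh

2884.09


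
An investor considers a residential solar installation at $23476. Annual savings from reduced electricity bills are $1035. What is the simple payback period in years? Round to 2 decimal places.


Simple payback period = initial cost / annual savings
Payback = 23476 / 1035
Payback = 22.68 years

22.68


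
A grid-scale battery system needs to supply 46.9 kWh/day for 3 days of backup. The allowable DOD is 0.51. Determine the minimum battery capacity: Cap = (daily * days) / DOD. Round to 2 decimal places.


Total energy needed = daily * days = 46.9 * 3 = 140.7 kWh
Account for depth of discharge:
  Cap = total_energy / DOD = 140.7 / 0.51
  Cap = 275.88 kWh

275.88


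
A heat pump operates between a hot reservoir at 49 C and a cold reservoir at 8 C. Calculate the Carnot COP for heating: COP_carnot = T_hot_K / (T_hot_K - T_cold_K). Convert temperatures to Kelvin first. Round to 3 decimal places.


Convert to Kelvin:
  T_hot = 49 + 273.15 = 322.15 K
  T_cold = 8 + 273.15 = 281.15 K
Apply Carnot COP formula:
  COP = T_hot_K / (T_hot_K - T_cold_K) = 322.15 / 41.0
  COP = 7.857

7.857


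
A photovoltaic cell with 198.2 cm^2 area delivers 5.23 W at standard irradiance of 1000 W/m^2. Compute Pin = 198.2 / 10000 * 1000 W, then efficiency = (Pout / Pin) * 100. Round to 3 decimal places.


First compute the input power:
  Pin = area_cm2 / 10000 * G = 198.2 / 10000 * 1000 = 19.82 W
Then compute efficiency:
  Efficiency = (Pout / Pin) * 100 = (5.23 / 19.82) * 100
  Efficiency = 26.387%

26.387


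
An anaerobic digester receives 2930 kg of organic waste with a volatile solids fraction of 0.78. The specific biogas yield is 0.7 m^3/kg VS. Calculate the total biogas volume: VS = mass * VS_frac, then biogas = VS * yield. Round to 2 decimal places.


Compute volatile solids:
  VS = mass * VS_fraction = 2930 * 0.78 = 2285.4 kg
Calculate biogas volume:
  Biogas = VS * specific_yield = 2285.4 * 0.7
  Biogas = 1599.78 m^3

1599.78


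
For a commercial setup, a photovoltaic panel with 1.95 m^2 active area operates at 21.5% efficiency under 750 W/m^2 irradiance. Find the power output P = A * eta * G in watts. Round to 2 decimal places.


Use the solar power formula P = A * eta * G.
Given: A = 1.95 m^2, eta = 0.215, G = 750 W/m^2
P = 1.95 * 0.215 * 750
P = 314.44 W

314.44


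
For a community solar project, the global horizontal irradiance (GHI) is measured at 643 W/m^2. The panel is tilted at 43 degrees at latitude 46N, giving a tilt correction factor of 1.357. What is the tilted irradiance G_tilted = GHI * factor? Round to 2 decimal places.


Identify the given values:
  GHI = 643 W/m^2, tilt correction factor = 1.357
Apply the formula G_tilted = GHI * factor:
  G_tilted = 643 * 1.357
  G_tilted = 872.55 W/m^2

872.55


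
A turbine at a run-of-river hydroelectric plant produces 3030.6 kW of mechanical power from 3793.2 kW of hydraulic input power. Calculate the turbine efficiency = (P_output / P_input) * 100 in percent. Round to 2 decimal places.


Turbine efficiency = (output power / input power) * 100
eta = (3030.6 / 3793.2) * 100
eta = 79.90%

79.90


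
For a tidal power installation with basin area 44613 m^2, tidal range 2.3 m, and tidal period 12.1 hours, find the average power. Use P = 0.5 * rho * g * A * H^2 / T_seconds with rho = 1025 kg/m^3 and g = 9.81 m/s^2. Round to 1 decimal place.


Convert period to seconds: T = 12.1 * 3600 = 43560.0 s
H^2 = 2.3^2 = 5.29
P = 0.5 * rho * g * A * H^2 / T
P = 0.5 * 1025 * 9.81 * 44613 * 5.29 / 43560.0
P = 27239.1 W

27239.1


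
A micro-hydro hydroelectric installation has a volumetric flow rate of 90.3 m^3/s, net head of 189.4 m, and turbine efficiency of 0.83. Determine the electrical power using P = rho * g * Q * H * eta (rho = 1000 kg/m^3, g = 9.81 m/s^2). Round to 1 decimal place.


Apply the hydropower formula P = rho * g * Q * H * eta
rho * g = 1000 * 9.81 = 9810.0
P = 9810.0 * 90.3 * 189.4 * 0.83
P = 139256291.3 W

139256291.3


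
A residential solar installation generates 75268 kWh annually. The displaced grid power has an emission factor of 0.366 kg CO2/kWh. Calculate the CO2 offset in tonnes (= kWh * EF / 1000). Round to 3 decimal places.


CO2 offset in kg = generation * emission_factor
CO2 offset = 75268 * 0.366 = 27548.09 kg
Convert to tonnes:
  CO2 offset = 27548.09 / 1000 = 27.548 tonnes

27.548


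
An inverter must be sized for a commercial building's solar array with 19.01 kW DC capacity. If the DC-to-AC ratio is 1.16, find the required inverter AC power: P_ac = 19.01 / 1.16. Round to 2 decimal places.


The inverter AC capacity is determined by the DC/AC ratio.
Given: P_dc = 19.01 kW, DC/AC ratio = 1.16
P_ac = P_dc / ratio = 19.01 / 1.16
P_ac = 16.39 kW

16.39


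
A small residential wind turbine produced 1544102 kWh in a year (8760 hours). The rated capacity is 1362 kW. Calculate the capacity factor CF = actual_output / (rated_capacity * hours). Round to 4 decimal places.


Capacity factor = actual output / maximum possible output
Maximum possible = rated * hours = 1362 * 8760 = 11931120 kWh
CF = 1544102 / 11931120
CF = 0.1294

0.1294


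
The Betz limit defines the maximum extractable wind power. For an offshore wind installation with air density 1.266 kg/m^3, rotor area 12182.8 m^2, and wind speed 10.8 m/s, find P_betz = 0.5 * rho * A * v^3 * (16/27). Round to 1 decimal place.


The Betz coefficient Cp_max = 16/27 = 0.5926
v^3 = 10.8^3 = 1259.712
P_betz = 0.5 * rho * A * v^3 * Cp_max
P_betz = 0.5 * 1.266 * 12182.8 * 1259.712 * 0.5926
P_betz = 5756762.5 W

5756762.5


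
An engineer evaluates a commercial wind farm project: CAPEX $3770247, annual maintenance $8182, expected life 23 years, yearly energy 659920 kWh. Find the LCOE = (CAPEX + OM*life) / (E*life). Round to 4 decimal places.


Total cost = CAPEX + OM * lifetime = 3770247 + 8182 * 23 = 3770247 + 188186 = 3958433
Total generation = annual * lifetime = 659920 * 23 = 15178160 kWh
LCOE = 3958433 / 15178160
LCOE = 0.2608 $/kWh

0.2608


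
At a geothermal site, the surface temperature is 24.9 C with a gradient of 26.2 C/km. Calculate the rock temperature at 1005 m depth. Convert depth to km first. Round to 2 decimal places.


Convert depth to km: 1005 / 1000 = 1.005 km
Temperature increase = gradient * depth_km = 26.2 * 1.005 = 26.33 C
Temperature at depth = T_surface + delta_T = 24.9 + 26.33
T = 51.23 C

51.23


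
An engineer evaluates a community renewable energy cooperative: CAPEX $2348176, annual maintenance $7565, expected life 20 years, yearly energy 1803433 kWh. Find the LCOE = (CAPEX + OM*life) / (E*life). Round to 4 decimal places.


Total cost = CAPEX + OM * lifetime = 2348176 + 7565 * 20 = 2348176 + 151300 = 2499476
Total generation = annual * lifetime = 1803433 * 20 = 36068660 kWh
LCOE = 2499476 / 36068660
LCOE = 0.0693 $/kWh

0.0693


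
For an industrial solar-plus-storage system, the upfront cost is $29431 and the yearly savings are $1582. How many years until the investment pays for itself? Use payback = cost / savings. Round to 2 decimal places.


Simple payback period = initial cost / annual savings
Payback = 29431 / 1582
Payback = 18.60 years

18.60


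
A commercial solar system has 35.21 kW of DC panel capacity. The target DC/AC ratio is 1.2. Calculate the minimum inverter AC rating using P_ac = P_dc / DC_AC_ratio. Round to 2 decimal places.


The inverter AC capacity is determined by the DC/AC ratio.
Given: P_dc = 35.21 kW, DC/AC ratio = 1.2
P_ac = P_dc / ratio = 35.21 / 1.2
P_ac = 29.34 kW

29.34


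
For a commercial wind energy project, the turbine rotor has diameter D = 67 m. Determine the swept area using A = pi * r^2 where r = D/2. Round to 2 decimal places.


Compute the rotor radius:
  r = D / 2 = 67 / 2 = 33.5 m
Calculate swept area:
  A = pi * r^2 = pi * 33.5^2
  A = 3525.65 m^2

3525.65


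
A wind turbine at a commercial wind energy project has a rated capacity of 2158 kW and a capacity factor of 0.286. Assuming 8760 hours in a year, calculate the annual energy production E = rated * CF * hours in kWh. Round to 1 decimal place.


Annual energy = rated_kW * capacity_factor * hours_per_year
Given: P_rated = 2158 kW, CF = 0.286, hours = 8760
E = 2158 * 0.286 * 8760
E = 5406566.9 kWh

5406566.9


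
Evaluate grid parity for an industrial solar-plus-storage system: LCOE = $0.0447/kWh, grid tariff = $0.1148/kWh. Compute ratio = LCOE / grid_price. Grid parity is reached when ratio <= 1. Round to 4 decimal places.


Compare LCOE to grid price:
  LCOE = $0.0447/kWh, Grid price = $0.1148/kWh
  Ratio = LCOE / grid_price = 0.0447 / 0.1148 = 0.3894
  Grid parity achieved (ratio <= 1)? yes

0.3894


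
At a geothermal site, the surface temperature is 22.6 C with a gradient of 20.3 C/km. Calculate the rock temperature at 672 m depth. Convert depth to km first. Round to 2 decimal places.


Convert depth to km: 672 / 1000 = 0.672 km
Temperature increase = gradient * depth_km = 20.3 * 0.672 = 13.64 C
Temperature at depth = T_surface + delta_T = 22.6 + 13.64
T = 36.24 C

36.24


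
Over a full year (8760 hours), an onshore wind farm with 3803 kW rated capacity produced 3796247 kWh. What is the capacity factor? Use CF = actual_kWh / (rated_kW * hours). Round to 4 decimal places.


Capacity factor = actual output / maximum possible output
Maximum possible = rated * hours = 3803 * 8760 = 33314280 kWh
CF = 3796247 / 33314280
CF = 0.1140

0.1140


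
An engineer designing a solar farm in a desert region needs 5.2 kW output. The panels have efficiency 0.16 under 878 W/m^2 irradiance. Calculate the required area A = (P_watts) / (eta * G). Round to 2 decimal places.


Convert target power to watts: P = 5.2 * 1000 = 5200.0 W
Compute denominator: eta * G = 0.16 * 878 = 140.48
Required area A = P / (eta * G) = 5200.0 / 140.48
A = 37.02 m^2

37.02


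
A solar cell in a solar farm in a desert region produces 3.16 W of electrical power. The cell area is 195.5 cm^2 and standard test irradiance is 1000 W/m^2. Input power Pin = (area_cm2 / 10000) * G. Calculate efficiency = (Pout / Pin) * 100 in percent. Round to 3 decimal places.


First compute the input power:
  Pin = area_cm2 / 10000 * G = 195.5 / 10000 * 1000 = 19.55 W
Then compute efficiency:
  Efficiency = (Pout / Pin) * 100 = (3.16 / 19.55) * 100
  Efficiency = 16.164%

16.164


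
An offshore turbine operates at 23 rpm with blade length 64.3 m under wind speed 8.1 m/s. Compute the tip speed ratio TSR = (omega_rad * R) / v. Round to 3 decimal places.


Convert rotational speed to rad/s:
  omega = 23 * 2 * pi / 60 = 2.4086 rad/s
Compute tip speed:
  v_tip = omega * R = 2.4086 * 64.3 = 154.87 m/s
Tip speed ratio:
  TSR = v_tip / v_wind = 154.87 / 8.1 = 19.120

19.120


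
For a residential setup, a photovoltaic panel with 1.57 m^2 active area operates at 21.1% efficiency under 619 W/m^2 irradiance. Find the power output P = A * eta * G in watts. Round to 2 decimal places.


Use the solar power formula P = A * eta * G.
Given: A = 1.57 m^2, eta = 0.211, G = 619 W/m^2
P = 1.57 * 0.211 * 619
P = 205.06 W

205.06


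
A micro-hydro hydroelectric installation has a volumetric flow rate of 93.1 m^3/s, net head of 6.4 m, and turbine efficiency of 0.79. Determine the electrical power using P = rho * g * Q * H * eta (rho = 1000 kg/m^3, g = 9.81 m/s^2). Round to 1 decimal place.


Apply the hydropower formula P = rho * g * Q * H * eta
rho * g = 1000 * 9.81 = 9810.0
P = 9810.0 * 93.1 * 6.4 * 0.79
P = 4617700.4 W

4617700.4


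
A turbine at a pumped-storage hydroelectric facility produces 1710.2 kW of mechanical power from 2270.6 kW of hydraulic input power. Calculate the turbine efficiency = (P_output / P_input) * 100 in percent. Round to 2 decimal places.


Turbine efficiency = (output power / input power) * 100
eta = (1710.2 / 2270.6) * 100
eta = 75.32%

75.32


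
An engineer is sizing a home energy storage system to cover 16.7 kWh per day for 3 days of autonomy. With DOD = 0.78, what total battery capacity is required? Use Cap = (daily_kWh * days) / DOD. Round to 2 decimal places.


Total energy needed = daily * days = 16.7 * 3 = 50.1 kWh
Account for depth of discharge:
  Cap = total_energy / DOD = 50.1 / 0.78
  Cap = 64.23 kWh

64.23


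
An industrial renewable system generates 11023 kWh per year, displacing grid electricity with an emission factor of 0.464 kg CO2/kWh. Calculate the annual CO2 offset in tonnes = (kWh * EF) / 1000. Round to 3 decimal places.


CO2 offset in kg = generation * emission_factor
CO2 offset = 11023 * 0.464 = 5114.67 kg
Convert to tonnes:
  CO2 offset = 5114.67 / 1000 = 5.115 tonnes

5.115


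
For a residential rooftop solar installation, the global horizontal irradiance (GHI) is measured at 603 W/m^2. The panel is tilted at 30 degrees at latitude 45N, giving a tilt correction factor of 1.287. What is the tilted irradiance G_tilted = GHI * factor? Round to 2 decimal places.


Identify the given values:
  GHI = 603 W/m^2, tilt correction factor = 1.287
Apply the formula G_tilted = GHI * factor:
  G_tilted = 603 * 1.287
  G_tilted = 776.06 W/m^2

776.06


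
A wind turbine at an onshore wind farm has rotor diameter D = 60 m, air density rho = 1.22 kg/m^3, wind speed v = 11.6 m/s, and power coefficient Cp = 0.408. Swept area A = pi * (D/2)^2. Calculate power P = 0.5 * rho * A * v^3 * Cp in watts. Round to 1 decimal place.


Step 1 -- Compute swept area:
  A = pi * (D/2)^2 = pi * (60/2)^2 = 2827.43 m^2
Step 2 -- Apply wind power equation:
  P = 0.5 * rho * A * v^3 * Cp
  v^3 = 11.6^3 = 1560.896
  P = 0.5 * 1.22 * 2827.43 * 1560.896 * 0.408
  P = 1098389.4 W

1098389.4


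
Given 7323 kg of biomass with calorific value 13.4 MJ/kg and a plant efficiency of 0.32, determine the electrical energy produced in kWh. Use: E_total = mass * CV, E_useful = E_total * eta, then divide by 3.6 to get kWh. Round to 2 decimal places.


Total energy = mass * CV = 7323 * 13.4 = 98128.2 MJ
Useful energy = total * eta = 98128.2 * 0.32 = 31401.02 MJ
Convert to kWh: 31401.02 / 3.6
Useful energy = 8722.51 kWh

8722.51


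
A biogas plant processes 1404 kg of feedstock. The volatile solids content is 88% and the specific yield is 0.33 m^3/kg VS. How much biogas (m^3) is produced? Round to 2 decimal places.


Compute volatile solids:
  VS = mass * VS_fraction = 1404 * 0.88 = 1235.52 kg
Calculate biogas volume:
  Biogas = VS * specific_yield = 1235.52 * 0.33
  Biogas = 407.72 m^3

407.72


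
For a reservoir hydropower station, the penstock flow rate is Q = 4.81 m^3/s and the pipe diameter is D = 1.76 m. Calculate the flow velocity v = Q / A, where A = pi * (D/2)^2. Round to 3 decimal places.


Compute pipe cross-sectional area:
  A = pi * (D/2)^2 = pi * (1.76/2)^2 = 2.4328 m^2
Calculate velocity:
  v = Q / A = 4.81 / 2.4328
  v = 1.977 m/s

1.977


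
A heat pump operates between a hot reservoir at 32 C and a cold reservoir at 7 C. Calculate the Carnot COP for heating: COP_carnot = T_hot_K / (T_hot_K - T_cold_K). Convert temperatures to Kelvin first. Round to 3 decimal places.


Convert to Kelvin:
  T_hot = 32 + 273.15 = 305.15 K
  T_cold = 7 + 273.15 = 280.15 K
Apply Carnot COP formula:
  COP = T_hot_K / (T_hot_K - T_cold_K) = 305.15 / 25.0
  COP = 12.206

12.206


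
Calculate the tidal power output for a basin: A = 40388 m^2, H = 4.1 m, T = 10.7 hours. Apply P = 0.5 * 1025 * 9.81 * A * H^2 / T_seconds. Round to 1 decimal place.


Convert period to seconds: T = 10.7 * 3600 = 38520.0 s
H^2 = 4.1^2 = 16.81
P = 0.5 * rho * g * A * H^2 / T
P = 0.5 * 1025 * 9.81 * 40388 * 16.81 / 38520.0
P = 88612.8 W

88612.8


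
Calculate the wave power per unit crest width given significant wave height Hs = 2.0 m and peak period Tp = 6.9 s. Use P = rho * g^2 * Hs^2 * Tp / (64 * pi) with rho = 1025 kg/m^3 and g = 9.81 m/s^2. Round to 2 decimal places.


Apply wave power formula:
  g^2 = 9.81^2 = 96.2361
  Hs^2 = 2.0^2 = 4.0
  Numerator = rho * g^2 * Hs^2 * Tp = 1025 * 96.2361 * 4.0 * 6.9 = 2722519.27
  Denominator = 64 * pi = 201.0619
  P = 2722519.27 / 201.0619 = 13540.70 W/m

13540.70


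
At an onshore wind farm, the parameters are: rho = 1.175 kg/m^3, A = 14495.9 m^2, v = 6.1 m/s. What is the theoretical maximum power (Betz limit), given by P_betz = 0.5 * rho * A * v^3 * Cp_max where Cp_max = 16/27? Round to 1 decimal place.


The Betz coefficient Cp_max = 16/27 = 0.5926
v^3 = 6.1^3 = 226.981
P_betz = 0.5 * rho * A * v^3 * Cp_max
P_betz = 0.5 * 1.175 * 14495.9 * 226.981 * 0.5926
P_betz = 1145509.7 W

1145509.7
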